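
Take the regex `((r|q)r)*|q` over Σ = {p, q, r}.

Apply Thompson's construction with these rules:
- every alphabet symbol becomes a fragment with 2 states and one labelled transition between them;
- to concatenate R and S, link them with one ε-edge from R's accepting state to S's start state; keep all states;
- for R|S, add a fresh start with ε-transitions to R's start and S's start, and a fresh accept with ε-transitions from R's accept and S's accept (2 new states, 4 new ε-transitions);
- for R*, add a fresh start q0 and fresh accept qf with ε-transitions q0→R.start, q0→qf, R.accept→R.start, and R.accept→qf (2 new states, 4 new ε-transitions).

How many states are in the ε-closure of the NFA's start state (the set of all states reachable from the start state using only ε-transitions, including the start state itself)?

Work bottom-up. For each fragment F, track |ε-closure(F.start)| and whether F's accept lies in that closure (i.e. whether F accepts ε). A single-symbol fragment has closure size 1 and does not accept ε.
  r|q : new start ε-reaches every alternative's start; none of them accept ε, so the new accept is not reached: C = 1 + 1 + 1 = 3
  (r|q)r : same as the first factor's closure: C = 3
  ((r|q)r)* : the star's fresh start ε-reaches both the body's start and the fresh accept: C = 2 + 3 = 5
  ((r|q)r)*|q : new start ε-reaches every alternative's start; at least one alternative accepts ε, so the union's new accept is reached too: C = 1 + 5 + 1 + 1 = 8

8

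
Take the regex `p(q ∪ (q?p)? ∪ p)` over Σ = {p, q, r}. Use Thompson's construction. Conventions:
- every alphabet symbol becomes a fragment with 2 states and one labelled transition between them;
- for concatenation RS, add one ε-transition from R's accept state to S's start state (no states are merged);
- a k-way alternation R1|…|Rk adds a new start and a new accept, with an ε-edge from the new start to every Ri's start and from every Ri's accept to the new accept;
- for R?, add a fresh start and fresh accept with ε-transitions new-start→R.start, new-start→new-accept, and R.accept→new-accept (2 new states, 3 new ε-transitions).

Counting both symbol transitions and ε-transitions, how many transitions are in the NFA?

19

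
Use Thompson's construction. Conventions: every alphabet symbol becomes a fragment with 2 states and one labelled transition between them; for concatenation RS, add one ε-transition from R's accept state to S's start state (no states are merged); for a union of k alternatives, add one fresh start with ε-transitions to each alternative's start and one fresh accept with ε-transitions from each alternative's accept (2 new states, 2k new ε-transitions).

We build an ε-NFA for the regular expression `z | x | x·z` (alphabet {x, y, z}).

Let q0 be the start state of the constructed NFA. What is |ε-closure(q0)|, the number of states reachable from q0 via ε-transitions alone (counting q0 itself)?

Let C(F) = |ε-closure(F.start)| within fragment F, and note whether F accepts ε. Symbol fragments have C = 1 and do not accept ε. Then:
  x·z : same as the first factor's closure: |ε-closure| = 1
  z | x | x·z : |ε-closure| = 1 + 1 + 1 + 1 = 4 (the new accept is not ε-reachable since no branch accepts ε)

4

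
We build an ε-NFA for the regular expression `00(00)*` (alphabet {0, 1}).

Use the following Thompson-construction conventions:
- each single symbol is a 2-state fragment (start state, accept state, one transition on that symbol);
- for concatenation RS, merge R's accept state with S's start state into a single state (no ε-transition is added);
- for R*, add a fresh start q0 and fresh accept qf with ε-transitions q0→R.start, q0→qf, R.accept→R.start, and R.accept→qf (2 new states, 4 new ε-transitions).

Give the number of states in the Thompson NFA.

7

Bottom-up over the parse tree:
Each of the 4 symbol leaves contributes a 2-state fragment.
  00 = 3 states
  (00)* = 5 states
  00(00)* = 7 states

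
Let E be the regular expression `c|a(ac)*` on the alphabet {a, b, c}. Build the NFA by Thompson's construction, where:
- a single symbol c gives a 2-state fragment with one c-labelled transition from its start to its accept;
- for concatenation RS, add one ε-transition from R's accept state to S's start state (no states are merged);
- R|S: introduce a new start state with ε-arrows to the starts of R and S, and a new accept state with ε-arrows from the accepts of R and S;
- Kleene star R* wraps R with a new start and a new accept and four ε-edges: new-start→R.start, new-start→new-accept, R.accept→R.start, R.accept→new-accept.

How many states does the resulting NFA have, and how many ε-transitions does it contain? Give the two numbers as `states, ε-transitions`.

12, 10

By structural recursion:
Each of the 4 symbol leaves contributes 2 states and 0 ε-transitions.
  ac = 4 states, 1 ε-transition
  (ac)* = 6 states, 5 ε-transitions
  a(ac)* = 8 states, 6 ε-transitions
  c|a(ac)* = 12 states, 10 ε-transitions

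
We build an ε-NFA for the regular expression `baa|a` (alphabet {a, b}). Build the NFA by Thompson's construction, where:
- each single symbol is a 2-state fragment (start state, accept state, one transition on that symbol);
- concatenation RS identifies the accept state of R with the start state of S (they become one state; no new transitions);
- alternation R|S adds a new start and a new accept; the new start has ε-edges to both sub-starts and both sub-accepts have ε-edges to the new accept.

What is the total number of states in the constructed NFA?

8

Bottom-up over the parse tree:
Each of the 4 symbol leaves contributes a 2-state fragment.
  baa → 4 states
  baa|a → 8 states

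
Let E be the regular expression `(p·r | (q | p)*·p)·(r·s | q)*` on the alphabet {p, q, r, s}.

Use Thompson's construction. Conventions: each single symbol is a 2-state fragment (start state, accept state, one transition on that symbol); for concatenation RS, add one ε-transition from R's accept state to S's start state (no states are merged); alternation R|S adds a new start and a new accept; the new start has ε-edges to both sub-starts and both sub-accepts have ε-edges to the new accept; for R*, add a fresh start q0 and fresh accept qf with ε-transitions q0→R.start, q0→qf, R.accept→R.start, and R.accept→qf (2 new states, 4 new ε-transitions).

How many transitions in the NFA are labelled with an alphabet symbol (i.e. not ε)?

8

Per subexpression:
Each of the 8 symbol leaves contributes exactly 1 symbol transition.
  p·r — 2 symbol transitions
  q | p — 2 symbol transitions
  (q | p)* — 2 symbol transitions
  (q | p)*·p — 3 symbol transitions
  p·r | (q | p)*·p — 5 symbol transitions
  r·s — 2 symbol transitions
  r·s | q — 3 symbol transitions
  (r·s | q)* — 3 symbol transitions
  (p·r | (q | p)*·p)·(r·s | q)* — 8 symbol transitions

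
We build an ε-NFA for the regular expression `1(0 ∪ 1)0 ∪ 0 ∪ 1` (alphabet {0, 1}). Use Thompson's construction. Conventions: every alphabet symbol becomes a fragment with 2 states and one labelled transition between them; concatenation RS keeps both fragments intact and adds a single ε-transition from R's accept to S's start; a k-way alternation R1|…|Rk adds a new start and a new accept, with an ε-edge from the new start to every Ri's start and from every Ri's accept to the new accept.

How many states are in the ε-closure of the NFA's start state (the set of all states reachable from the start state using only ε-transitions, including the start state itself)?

4

Compute the ε-closure size of each fragment's start state recursively; a symbol fragment's start has no outgoing ε-edge, so its closure is just itself (size 1).
  0 ∪ 1 : new start ε-reaches every alternative's start; none of them accept ε, so the new accept is not reached: C = 1 + 1 + 1 = 3
  1(0 ∪ 1)0 : C equals the left operand's closure size = 1 (its accept is not ε-reachable, so the closure stops there)
  1(0 ∪ 1)0 ∪ 0 ∪ 1 : new start ε-reaches every alternative's start; none of them accept ε, so the new accept is not reached: C = 1 + 1 + 1 + 1 = 4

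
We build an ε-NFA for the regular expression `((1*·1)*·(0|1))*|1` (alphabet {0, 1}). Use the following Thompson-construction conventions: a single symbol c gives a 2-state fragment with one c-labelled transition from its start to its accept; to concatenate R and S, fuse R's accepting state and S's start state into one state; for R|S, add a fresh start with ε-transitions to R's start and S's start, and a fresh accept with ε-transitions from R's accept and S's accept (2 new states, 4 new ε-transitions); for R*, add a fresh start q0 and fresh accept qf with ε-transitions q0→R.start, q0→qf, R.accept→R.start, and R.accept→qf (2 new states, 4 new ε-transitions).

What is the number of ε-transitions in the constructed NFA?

20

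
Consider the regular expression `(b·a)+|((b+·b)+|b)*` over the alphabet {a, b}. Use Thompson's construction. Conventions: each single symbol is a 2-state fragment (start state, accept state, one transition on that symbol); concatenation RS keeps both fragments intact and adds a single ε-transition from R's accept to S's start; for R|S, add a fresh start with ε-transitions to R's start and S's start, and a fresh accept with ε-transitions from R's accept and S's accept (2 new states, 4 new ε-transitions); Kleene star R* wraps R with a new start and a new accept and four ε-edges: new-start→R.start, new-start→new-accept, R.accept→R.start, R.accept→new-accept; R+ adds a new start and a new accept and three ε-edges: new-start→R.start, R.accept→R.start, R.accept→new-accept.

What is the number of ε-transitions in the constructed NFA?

By structural recursion:
Each of the 5 symbol leaves contributes 0 ε-transitions.
  b·a : 1 ε-transition
  (b·a)+ : 4 ε-transitions
  b+ : 3 ε-transitions
  b+·b : 4 ε-transitions
  (b+·b)+ : 7 ε-transitions
  (b+·b)+|b : 11 ε-transitions
  ((b+·b)+|b)* : 15 ε-transitions
  (b·a)+|((b+·b)+|b)* : 23 ε-transitions

23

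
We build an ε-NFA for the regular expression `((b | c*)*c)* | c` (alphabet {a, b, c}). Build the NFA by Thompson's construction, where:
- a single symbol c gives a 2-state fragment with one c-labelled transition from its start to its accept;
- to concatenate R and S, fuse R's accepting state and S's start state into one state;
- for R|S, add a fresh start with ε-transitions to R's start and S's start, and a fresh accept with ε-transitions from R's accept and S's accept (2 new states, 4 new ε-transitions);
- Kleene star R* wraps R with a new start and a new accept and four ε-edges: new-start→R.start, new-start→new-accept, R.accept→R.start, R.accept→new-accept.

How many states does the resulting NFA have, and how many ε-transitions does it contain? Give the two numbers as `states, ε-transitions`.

Building bottom-up:
Each of the 4 symbol leaves contributes 2 states and 0 ε-transitions.
  c* → 4 states, 4 ε-transitions
  b | c* → 8 states, 8 ε-transitions
  (b | c*)* → 10 states, 12 ε-transitions
  (b | c*)*c → 11 states, 12 ε-transitions
  ((b | c*)*c)* → 13 states, 16 ε-transitions
  ((b | c*)*c)* | c → 17 states, 20 ε-transitions

17, 20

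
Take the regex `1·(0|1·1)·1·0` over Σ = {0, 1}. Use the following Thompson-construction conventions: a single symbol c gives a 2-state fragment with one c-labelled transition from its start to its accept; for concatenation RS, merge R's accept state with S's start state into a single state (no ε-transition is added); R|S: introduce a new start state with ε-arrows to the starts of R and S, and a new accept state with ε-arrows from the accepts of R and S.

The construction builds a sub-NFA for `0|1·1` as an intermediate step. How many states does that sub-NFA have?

Fragment for `0|1·1`:
Each of the 3 symbol leaves contributes a 2-state fragment.
  1·1 — 3 states
  0|1·1 — 7 states

7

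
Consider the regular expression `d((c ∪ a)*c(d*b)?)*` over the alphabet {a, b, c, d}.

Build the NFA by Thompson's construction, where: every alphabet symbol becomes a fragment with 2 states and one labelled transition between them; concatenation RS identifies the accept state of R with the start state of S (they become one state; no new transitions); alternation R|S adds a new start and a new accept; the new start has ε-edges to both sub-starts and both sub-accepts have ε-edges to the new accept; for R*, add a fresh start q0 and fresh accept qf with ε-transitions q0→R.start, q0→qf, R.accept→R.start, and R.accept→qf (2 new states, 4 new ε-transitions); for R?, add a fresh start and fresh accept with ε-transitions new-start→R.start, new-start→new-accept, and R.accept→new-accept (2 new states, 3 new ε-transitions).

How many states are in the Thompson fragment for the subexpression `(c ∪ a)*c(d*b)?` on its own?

Fragment for `(c ∪ a)*c(d*b)?`:
Each of the 5 symbol leaves contributes a 2-state fragment.
  c ∪ a : 6 states
  (c ∪ a)* : 8 states
  d* : 4 states
  d*b : 5 states
  (d*b)? : 7 states
  (c ∪ a)*c(d*b)? : 15 states

15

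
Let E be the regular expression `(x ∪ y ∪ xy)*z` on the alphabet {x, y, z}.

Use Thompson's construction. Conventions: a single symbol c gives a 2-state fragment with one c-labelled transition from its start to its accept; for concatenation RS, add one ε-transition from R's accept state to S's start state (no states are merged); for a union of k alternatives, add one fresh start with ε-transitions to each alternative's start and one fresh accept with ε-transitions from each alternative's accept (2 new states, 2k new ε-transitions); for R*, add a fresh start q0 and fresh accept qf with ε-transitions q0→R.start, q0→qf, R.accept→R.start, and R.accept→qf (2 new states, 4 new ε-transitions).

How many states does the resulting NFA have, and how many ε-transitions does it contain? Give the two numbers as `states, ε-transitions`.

Bottom-up over the parse tree:
Each of the 5 symbol leaves contributes 2 states and 0 ε-transitions.
  xy : 4 states, 1 ε-transition
  x ∪ y ∪ xy : 10 states, 7 ε-transitions
  (x ∪ y ∪ xy)* : 12 states, 11 ε-transitions
  (x ∪ y ∪ xy)*z : 14 states, 12 ε-transitions

14, 12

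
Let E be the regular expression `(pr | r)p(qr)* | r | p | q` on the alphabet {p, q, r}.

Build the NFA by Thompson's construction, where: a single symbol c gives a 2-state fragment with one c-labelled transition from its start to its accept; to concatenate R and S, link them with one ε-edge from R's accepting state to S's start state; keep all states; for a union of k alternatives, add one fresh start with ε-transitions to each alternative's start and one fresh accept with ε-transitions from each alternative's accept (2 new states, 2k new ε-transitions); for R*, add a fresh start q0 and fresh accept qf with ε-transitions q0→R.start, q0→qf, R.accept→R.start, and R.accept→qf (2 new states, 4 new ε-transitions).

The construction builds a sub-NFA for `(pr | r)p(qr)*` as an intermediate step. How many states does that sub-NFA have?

16

Fragment for `(pr | r)p(qr)*`:
Each of the 6 symbol leaves contributes a 2-state fragment.
  pr → 4 states
  pr | r → 8 states
  qr → 4 states
  (qr)* → 6 states
  (pr | r)p(qr)* → 16 states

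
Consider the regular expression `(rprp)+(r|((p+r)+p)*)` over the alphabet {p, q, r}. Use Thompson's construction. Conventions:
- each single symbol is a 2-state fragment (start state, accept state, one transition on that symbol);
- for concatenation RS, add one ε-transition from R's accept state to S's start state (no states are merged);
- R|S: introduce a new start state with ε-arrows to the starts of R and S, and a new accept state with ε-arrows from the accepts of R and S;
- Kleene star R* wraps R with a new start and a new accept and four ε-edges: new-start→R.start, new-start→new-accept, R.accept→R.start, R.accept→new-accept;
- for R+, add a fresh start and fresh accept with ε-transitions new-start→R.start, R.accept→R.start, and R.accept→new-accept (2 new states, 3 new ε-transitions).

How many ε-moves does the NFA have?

Per subexpression:
Each of the 8 symbol leaves contributes 0 ε-transitions.
  rprp = 3 ε-transitions
  (rprp)+ = 6 ε-transitions
  p+ = 3 ε-transitions
  p+r = 4 ε-transitions
  (p+r)+ = 7 ε-transitions
  (p+r)+p = 8 ε-transitions
  ((p+r)+p)* = 12 ε-transitions
  r|((p+r)+p)* = 16 ε-transitions
  (rprp)+(r|((p+r)+p)*) = 23 ε-transitions

23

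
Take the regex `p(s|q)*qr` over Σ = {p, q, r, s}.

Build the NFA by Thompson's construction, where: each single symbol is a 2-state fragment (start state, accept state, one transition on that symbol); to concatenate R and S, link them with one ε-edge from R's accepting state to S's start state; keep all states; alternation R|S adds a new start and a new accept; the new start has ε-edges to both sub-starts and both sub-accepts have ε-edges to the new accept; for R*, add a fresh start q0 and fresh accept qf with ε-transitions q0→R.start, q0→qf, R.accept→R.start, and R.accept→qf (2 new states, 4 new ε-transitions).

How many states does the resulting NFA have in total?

By structural recursion:
Each of the 5 symbol leaves contributes a 2-state fragment.
  s|q — 6 states
  (s|q)* — 8 states
  p(s|q)*qr — 14 states

14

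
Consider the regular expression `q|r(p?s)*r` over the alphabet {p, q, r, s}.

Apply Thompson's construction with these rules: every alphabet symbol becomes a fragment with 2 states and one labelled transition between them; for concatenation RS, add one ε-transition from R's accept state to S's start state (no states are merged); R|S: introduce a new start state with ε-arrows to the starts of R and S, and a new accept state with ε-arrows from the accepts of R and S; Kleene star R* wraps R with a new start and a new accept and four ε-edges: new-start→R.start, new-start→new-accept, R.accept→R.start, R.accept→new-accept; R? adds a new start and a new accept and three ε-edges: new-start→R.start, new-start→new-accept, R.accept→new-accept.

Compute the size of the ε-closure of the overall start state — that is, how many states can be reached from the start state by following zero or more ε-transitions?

3

Let C(F) = |ε-closure(F.start)| within fragment F, and note whether F accepts ε. Symbol fragments have C = 1 and do not accept ε. Then:
  p? — new start has ε-edges to the inner start and to the new accept, so C = 2 + 1 = 3
  p?s — C = 3 + 1 = 4 (closure spills across the concat boundary because the left factor accepts ε)
  (p?s)* — C = 1 (new start) + 4 (body) + 1 (new accept) = 6
  r(p?s)*r — same as the first factor's closure: C = 1
  q|r(p?s)*r — new start ε-reaches every alternative's start; none of them accept ε, so the new accept is not reached: C = 1 + 1 + 1 = 3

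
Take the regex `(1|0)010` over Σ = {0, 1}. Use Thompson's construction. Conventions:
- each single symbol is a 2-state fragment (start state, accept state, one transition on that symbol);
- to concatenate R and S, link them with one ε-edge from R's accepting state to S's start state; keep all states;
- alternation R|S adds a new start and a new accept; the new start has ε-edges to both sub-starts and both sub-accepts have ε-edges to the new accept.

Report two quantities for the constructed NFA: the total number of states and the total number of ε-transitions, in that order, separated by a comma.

Recursing over subexpressions:
Each of the 5 symbol leaves contributes 2 states and 0 ε-transitions.
  1|0 → 6 states, 4 ε-transitions
  (1|0)010 → 12 states, 7 ε-transitions

12, 7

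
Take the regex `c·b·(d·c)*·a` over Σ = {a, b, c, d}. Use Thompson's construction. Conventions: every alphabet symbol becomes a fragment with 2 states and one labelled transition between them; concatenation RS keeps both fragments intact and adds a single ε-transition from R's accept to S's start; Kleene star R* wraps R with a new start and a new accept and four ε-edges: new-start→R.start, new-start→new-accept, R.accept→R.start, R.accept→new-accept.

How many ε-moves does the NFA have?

Building bottom-up:
Each of the 5 symbol leaves contributes 0 ε-transitions.
  d·c = 1 ε-transition
  (d·c)* = 5 ε-transitions
  c·b·(d·c)*·a = 8 ε-transitions

8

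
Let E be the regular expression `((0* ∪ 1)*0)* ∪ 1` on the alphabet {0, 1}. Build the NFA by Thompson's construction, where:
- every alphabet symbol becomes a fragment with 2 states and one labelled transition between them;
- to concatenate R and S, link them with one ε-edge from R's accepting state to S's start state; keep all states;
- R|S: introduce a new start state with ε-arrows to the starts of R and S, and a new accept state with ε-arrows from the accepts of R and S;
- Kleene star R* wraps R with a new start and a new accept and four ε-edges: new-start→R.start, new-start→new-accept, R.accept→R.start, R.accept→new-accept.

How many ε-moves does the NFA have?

Bottom-up over the parse tree:
Each of the 4 symbol leaves contributes 0 ε-transitions.
  0* : 4 ε-transitions
  0* ∪ 1 : 8 ε-transitions
  (0* ∪ 1)* : 12 ε-transitions
  (0* ∪ 1)*0 : 13 ε-transitions
  ((0* ∪ 1)*0)* : 17 ε-transitions
  ((0* ∪ 1)*0)* ∪ 1 : 21 ε-transitions

21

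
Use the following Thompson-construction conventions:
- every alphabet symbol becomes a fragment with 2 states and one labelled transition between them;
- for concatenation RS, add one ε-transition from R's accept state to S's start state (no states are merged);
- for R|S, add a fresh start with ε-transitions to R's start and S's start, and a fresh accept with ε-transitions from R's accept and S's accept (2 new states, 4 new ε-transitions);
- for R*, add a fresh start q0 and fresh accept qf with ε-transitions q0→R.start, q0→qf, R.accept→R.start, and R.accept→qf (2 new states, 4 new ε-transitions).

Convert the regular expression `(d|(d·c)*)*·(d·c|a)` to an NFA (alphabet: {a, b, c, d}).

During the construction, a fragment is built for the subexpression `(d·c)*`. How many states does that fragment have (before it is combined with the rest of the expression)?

Fragment for `(d·c)*`:
Each of the 2 symbol leaves contributes a 2-state fragment.
  d·c : 4 states
  (d·c)* : 6 states

6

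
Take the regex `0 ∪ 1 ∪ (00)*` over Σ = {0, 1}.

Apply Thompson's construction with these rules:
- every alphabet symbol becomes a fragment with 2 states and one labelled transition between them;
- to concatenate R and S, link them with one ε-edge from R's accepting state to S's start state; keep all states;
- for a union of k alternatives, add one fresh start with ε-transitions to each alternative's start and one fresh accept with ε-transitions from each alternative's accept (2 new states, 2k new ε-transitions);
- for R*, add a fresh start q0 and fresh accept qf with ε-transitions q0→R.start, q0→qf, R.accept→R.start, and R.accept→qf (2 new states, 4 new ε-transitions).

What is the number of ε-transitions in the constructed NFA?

11

Building bottom-up:
Each of the 4 symbol leaves contributes 0 ε-transitions.
  00 → 1 ε-transition
  (00)* → 5 ε-transitions
  0 ∪ 1 ∪ (00)* → 11 ε-transitions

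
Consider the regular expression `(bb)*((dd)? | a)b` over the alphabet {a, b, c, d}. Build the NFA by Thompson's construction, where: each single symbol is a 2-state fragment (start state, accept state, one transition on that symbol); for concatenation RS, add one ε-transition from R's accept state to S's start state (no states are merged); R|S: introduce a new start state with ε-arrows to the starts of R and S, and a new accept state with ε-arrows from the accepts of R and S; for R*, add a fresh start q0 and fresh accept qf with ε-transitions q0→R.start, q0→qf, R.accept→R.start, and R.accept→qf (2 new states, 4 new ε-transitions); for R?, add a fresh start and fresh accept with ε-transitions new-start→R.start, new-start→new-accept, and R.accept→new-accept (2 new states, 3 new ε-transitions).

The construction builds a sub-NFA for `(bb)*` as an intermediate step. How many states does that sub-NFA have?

Fragment for `(bb)*`:
Each of the 2 symbol leaves contributes a 2-state fragment.
  bb — 4 states
  (bb)* — 6 states

6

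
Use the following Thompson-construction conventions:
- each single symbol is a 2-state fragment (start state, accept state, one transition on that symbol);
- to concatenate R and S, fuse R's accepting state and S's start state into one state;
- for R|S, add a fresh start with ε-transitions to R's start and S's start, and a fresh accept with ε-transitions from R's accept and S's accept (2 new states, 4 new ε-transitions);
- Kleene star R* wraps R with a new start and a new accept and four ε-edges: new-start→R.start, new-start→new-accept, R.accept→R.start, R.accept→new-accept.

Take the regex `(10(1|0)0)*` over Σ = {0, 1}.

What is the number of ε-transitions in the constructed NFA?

Building bottom-up:
Each of the 5 symbol leaves contributes 0 ε-transitions.
  1|0 : 4 ε-transitions
  10(1|0)0 : 4 ε-transitions
  (10(1|0)0)* : 8 ε-transitions

8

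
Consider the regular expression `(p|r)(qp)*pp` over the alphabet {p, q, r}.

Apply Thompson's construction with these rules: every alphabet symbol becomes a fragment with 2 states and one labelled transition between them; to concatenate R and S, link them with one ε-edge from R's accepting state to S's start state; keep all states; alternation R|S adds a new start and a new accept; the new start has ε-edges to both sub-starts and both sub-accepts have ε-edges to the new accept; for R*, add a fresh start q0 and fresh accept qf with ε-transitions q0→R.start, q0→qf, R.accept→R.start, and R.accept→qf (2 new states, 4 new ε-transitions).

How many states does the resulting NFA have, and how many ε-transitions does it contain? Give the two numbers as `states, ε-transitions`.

Bottom-up over the parse tree:
Each of the 6 symbol leaves contributes 2 states and 0 ε-transitions.
  p|r : 6 states, 4 ε-transitions
  qp : 4 states, 1 ε-transition
  (qp)* : 6 states, 5 ε-transitions
  (p|r)(qp)*pp : 16 states, 12 ε-transitions

16, 12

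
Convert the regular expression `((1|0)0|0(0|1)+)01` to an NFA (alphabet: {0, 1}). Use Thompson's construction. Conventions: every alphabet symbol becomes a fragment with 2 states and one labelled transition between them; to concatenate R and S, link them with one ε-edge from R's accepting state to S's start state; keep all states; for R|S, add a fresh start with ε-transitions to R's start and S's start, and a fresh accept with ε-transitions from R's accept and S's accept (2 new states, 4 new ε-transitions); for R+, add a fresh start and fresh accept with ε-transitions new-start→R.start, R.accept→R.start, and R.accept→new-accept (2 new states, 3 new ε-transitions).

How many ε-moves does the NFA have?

19

Building bottom-up:
Each of the 8 symbol leaves contributes 0 ε-transitions.
  1|0 : 4 ε-transitions
  (1|0)0 : 5 ε-transitions
  0|1 : 4 ε-transitions
  (0|1)+ : 7 ε-transitions
  0(0|1)+ : 8 ε-transitions
  (1|0)0|0(0|1)+ : 17 ε-transitions
  ((1|0)0|0(0|1)+)01 : 19 ε-transitions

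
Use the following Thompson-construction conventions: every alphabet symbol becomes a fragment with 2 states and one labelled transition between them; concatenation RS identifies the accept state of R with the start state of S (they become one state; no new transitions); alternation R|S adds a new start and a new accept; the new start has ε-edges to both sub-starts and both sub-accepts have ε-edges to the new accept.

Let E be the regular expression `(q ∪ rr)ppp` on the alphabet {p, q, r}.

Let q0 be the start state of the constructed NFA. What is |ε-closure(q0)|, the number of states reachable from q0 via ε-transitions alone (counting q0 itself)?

Work bottom-up. For each fragment F, track |ε-closure(F.start)| and whether F's accept lies in that closure (i.e. whether F accepts ε). A single-symbol fragment has closure size 1 and does not accept ε.
  rr — same as the first factor's closure: |closure| = 1
  q ∪ rr — |closure| = 1 + 1 + 1 = 3 (the new accept is not ε-reachable since no branch accepts ε)
  (q ∪ rr)ppp — |closure| equals the left operand's closure size = 3 (its accept is not ε-reachable, so the closure stops there)

3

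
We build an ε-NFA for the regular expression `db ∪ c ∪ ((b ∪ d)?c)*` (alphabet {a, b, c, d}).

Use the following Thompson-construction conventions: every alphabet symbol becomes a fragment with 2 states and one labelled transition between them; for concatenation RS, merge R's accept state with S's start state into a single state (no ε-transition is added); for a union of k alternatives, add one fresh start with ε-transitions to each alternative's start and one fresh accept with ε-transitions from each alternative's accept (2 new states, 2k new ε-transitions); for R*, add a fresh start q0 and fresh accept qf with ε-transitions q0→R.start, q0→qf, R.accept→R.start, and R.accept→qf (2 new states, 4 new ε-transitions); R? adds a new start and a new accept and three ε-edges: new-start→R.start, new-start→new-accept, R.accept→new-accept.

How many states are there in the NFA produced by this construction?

18

Bottom-up over the parse tree:
Each of the 6 symbol leaves contributes a 2-state fragment.
  db = 3 states
  b ∪ d = 6 states
  (b ∪ d)? = 8 states
  (b ∪ d)?c = 9 states
  ((b ∪ d)?c)* = 11 states
  db ∪ c ∪ ((b ∪ d)?c)* = 18 states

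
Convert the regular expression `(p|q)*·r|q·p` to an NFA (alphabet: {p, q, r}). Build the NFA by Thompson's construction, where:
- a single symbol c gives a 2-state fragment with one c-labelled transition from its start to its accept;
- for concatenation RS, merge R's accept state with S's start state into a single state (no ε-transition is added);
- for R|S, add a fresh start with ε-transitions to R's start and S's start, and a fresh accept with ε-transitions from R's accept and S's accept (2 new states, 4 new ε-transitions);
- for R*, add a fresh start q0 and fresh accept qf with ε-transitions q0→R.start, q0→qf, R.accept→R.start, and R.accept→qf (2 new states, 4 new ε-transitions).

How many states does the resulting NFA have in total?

Building bottom-up:
Each of the 5 symbol leaves contributes a 2-state fragment.
  p|q → 6 states
  (p|q)* → 8 states
  (p|q)*·r → 9 states
  q·p → 3 states
  (p|q)*·r|q·p → 14 states

14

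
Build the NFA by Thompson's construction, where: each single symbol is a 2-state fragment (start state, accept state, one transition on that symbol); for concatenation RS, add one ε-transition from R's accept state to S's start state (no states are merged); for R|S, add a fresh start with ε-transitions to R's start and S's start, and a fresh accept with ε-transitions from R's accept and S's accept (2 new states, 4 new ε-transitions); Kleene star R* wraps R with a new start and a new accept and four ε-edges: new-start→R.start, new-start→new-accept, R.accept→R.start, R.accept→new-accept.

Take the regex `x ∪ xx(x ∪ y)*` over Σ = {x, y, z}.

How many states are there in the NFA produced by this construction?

16

Building bottom-up:
Each of the 5 symbol leaves contributes a 2-state fragment.
  x ∪ y → 6 states
  (x ∪ y)* → 8 states
  xx(x ∪ y)* → 12 states
  x ∪ xx(x ∪ y)* → 16 states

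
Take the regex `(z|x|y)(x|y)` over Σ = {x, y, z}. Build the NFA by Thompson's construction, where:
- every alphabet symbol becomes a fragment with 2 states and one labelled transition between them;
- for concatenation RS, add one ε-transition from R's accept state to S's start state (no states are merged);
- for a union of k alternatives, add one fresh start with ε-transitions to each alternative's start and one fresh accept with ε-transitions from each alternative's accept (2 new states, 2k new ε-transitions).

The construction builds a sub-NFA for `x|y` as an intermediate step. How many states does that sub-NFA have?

Fragment for `x|y`:
Each of the 2 symbol leaves contributes a 2-state fragment.
  x|y : 6 states

6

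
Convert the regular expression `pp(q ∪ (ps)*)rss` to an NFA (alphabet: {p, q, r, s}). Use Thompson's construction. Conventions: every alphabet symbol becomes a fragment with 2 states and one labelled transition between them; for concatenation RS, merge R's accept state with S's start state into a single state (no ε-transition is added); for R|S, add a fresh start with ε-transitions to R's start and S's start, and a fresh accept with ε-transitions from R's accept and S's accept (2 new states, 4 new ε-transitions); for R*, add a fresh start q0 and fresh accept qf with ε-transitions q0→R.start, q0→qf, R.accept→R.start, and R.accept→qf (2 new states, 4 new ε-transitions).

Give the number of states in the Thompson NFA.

Building bottom-up:
Each of the 8 symbol leaves contributes a 2-state fragment.
  ps : 3 states
  (ps)* : 5 states
  q ∪ (ps)* : 9 states
  pp(q ∪ (ps)*)rss : 14 states

14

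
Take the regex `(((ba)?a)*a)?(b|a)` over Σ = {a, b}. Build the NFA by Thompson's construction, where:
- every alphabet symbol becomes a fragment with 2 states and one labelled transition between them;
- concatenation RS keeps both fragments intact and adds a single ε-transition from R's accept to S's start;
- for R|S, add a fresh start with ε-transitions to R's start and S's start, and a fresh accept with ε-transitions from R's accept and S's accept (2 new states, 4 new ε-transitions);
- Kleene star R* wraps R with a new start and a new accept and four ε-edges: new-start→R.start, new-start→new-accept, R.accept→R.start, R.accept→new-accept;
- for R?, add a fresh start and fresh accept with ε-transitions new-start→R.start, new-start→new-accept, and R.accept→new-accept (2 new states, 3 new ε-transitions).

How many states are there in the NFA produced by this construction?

20

Per subexpression:
Each of the 6 symbol leaves contributes a 2-state fragment.
  ba → 4 states
  (ba)? → 6 states
  (ba)?a → 8 states
  ((ba)?a)* → 10 states
  ((ba)?a)*a → 12 states
  (((ba)?a)*a)? → 14 states
  b|a → 6 states
  (((ba)?a)*a)?(b|a) → 20 states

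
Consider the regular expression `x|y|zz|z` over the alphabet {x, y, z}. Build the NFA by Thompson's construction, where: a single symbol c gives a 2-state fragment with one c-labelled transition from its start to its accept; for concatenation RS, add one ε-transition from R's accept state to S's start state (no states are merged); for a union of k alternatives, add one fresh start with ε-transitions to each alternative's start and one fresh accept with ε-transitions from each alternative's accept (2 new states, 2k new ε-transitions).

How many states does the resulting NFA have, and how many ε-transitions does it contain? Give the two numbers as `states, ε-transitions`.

By structural recursion:
Each of the 5 symbol leaves contributes 2 states and 0 ε-transitions.
  zz : 4 states, 1 ε-transition
  x|y|zz|z : 12 states, 9 ε-transitions

12, 9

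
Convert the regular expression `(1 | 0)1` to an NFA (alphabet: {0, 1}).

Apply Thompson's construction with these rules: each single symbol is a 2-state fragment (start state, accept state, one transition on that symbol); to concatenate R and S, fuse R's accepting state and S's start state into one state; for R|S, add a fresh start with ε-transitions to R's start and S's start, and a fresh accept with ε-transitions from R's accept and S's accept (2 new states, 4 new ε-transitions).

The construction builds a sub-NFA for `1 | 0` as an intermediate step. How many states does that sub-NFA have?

Fragment for `1 | 0`:
Each of the 2 symbol leaves contributes a 2-state fragment.
  1 | 0 = 6 states

6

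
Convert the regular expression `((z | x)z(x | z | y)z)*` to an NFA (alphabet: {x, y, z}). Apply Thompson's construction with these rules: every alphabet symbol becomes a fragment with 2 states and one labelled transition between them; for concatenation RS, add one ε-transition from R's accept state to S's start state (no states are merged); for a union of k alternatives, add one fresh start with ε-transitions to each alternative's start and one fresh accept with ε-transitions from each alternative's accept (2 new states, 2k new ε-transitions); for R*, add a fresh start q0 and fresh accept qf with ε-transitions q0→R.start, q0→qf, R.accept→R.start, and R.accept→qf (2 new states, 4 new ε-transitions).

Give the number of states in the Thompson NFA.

20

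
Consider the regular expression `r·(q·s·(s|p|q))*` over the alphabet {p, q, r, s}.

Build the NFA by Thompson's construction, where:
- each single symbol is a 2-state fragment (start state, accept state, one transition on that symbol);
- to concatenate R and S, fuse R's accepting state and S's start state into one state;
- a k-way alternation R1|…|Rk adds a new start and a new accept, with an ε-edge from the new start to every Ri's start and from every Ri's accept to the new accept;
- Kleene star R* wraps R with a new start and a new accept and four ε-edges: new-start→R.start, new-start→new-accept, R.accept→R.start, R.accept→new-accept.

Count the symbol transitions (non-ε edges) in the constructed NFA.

By structural recursion:
Each of the 6 symbol leaves contributes exactly 1 symbol transition.
  s|p|q = 3 symbol transitions
  q·s·(s|p|q) = 5 symbol transitions
  (q·s·(s|p|q))* = 5 symbol transitions
  r·(q·s·(s|p|q))* = 6 symbol transitions

6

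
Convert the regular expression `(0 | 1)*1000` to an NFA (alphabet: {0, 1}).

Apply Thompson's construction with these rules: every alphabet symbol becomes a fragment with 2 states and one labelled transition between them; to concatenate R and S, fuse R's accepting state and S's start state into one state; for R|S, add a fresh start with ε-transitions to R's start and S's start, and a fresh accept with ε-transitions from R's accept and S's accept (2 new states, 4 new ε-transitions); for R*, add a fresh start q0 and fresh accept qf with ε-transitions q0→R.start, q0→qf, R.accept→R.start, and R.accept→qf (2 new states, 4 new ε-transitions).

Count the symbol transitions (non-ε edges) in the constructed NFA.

6

Recursing over subexpressions:
Each of the 6 symbol leaves contributes exactly 1 symbol transition.
  0 | 1 — 2 symbol transitions
  (0 | 1)* — 2 symbol transitions
  (0 | 1)*1000 — 6 symbol transitions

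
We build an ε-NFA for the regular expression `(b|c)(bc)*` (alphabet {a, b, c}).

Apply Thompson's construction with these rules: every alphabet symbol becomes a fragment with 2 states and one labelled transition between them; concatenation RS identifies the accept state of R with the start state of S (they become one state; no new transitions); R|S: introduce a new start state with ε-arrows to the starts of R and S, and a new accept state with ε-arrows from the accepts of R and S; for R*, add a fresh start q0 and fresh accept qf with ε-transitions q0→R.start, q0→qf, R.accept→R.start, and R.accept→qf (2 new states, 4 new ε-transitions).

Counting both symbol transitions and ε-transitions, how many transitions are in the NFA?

Building bottom-up:
Each of the 4 symbol leaves contributes 1 transition (1 symbol, 0 ε).
  b|c = 6 transitions (2 symbol, 4 ε)
  bc = 2 transitions (2 symbol, 0 ε)
  (bc)* = 6 transitions (2 symbol, 4 ε)
  (b|c)(bc)* = 12 transitions (4 symbol, 8 ε)

12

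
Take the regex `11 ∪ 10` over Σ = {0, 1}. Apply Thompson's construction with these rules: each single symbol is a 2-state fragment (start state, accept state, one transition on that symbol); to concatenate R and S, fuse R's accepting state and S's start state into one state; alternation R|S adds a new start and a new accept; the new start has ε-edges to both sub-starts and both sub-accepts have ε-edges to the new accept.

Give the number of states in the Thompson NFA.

8

Bottom-up over the parse tree:
Each of the 4 symbol leaves contributes a 2-state fragment.
  11 : 3 states
  10 : 3 states
  11 ∪ 10 : 8 states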